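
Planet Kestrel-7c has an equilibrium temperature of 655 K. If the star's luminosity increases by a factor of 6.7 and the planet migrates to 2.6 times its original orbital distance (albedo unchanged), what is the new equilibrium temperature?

T_eq ∝ L^(1/4) · d^(−1/2).
T′ = 655 × 6.7^(1/4) / 2.6^(1/2) = 654 K.

T_eq ≈ 654 K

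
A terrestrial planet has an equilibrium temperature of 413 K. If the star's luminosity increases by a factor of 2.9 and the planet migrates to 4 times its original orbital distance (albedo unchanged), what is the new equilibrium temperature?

T_eq ∝ L^(1/4) · d^(−1/2).
T′ = 413 × 2.9^(1/4) / 4^(1/2) = 269 K.

T_eq ≈ 269 K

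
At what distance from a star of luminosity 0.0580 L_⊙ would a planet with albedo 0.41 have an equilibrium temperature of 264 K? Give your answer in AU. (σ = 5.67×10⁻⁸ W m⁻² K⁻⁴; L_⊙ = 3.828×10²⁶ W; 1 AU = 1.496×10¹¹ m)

L = 0.0580 × 3.828×10²⁶ = 2.22×10²⁵ W.
From T_eq⁴ = L(1−A)/(16πσd²): d = √[L(1−A)/(16πσT_eq⁴)].
d = √[2.22×10²⁵ × 0.59 / (16π × 5.67×10⁻⁸ × (264)⁴)] = 3.08×10¹⁰ m = 0.206 AU.

d ≈ 0.206 AU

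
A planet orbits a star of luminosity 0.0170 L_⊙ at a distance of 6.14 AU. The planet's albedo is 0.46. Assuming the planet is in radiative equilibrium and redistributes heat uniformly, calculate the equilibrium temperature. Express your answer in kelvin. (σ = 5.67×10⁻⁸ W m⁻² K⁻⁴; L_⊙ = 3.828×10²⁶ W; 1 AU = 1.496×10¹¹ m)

T_eq ≈ 34.8 K

d = 6.14 AU = 9.19×10¹¹ m.
L = 0.0170 × 3.828×10²⁶ = 6.51×10²⁴ W.
Flux: S = L/(4πd²) = 6.51×10²⁴/(4π×(9.19×10¹¹)²) = 0.614 W m⁻².
Energy balance: absorbed = emitted ⇒ πR²·S(1−A) = 4πR²·σT_eq⁴, so T_eq⁴ = S(1−A)/(4σ).
T_eq = [0.614 × 0.54 / (4 × 5.67×10⁻⁸)]^(1/4) = (1.46×10⁶)^(1/4) = 34.8 K.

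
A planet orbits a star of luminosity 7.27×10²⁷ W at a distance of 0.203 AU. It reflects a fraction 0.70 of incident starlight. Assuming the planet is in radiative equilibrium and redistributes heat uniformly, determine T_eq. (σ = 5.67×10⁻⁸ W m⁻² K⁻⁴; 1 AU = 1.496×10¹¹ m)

T_eq ≈ 954 K

d = 0.203 AU = 3.04×10¹⁰ m.
Flux: S = L/(4πd²) = 7.27×10²⁷/(4π×(3.04×10¹⁰)²) = 6.27×10⁵ W m⁻².
Energy balance: absorbed = emitted ⇒ πR²·S(1−A) = 4πR²·σT_eq⁴, so T_eq⁴ = S(1−A)/(4σ).
T_eq = [6.27×10⁵ × 0.30 / (4 × 5.67×10⁻⁸)]^(1/4) = (8.30×10¹¹)^(1/4) = 954 K.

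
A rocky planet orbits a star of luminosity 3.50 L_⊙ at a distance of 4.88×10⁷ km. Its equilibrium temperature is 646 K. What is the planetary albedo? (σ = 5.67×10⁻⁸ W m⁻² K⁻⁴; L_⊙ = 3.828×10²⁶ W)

A ≈ 0.12

d = 4.88×10⁷ km = 4.88×10¹⁰ m.
L = 3.50 × 3.828×10²⁶ = 1.34×10²⁷ W.
Flux: S = L/(4πd²) = 1.34×10²⁷/(4π×(4.88×10¹⁰)²) = 4.48×10⁴ W m⁻².
From T_eq⁴ = S(1−A)/(4σ): 1−A = 4σT_eq⁴/S.
1−A = 4 × 5.67×10⁻⁸ × (646)⁴ / 4.48×10⁴ = 0.882.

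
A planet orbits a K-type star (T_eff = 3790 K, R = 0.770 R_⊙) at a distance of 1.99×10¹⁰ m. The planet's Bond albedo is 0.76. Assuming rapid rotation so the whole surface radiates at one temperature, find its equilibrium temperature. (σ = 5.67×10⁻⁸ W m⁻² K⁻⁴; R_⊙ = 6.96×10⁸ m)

T_eq ≈ 308 K

R_⋆ = 0.770 × 6.96×10⁸ = 5.36×10⁸ m.
L = 4πR_⋆²σT_⋆⁴ = 4π(5.36×10⁸)² × 5.67×10⁻⁸ × (3790)⁴ = 4.22×10²⁵ W.
S = L/(4πd²) = 8480 W m⁻².
Energy balance: absorbed = emitted ⇒ πR²·S(1−A) = 4πR²·σT_eq⁴, so T_eq⁴ = S(1−A)/(4σ).
T_eq = [8480 × 0.24 / (4 × 5.67×10⁻⁸)]^(1/4) = (8.98×10⁹)^(1/4) = 308 K.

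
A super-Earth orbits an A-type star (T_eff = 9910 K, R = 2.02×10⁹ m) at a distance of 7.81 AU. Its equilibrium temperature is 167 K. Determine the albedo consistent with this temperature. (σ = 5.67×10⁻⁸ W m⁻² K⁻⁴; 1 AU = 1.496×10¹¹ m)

A ≈ 0.89

d = 7.81 AU = 1.17×10¹² m.
L = 4πR_⋆²σT_⋆⁴ = 4π(2.02×10⁹)² × 5.67×10⁻⁸ × (9910)⁴ = 2.80×10²⁸ W.
S = L/(4πd²) = 1630 W m⁻².
From T_eq⁴ = S(1−A)/(4σ): 1−A = 4σT_eq⁴/S.
1−A = 4 × 5.67×10⁻⁸ × (167)⁴ / 1630 = 0.108.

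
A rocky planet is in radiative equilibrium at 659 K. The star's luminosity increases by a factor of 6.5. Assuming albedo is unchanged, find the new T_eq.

T_eq ≈ 1050 K

T_eq ∝ L^(1/4) · d^(−1/2).
T′ = 659 × 6.5^(1/4) = 1050 K.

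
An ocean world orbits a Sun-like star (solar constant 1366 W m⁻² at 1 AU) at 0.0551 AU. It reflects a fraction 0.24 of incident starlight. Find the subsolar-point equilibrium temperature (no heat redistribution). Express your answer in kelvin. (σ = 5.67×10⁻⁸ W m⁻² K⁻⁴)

Flux at 0.0551 AU: S = 1366/0.0551² = 4.50×10⁵ W m⁻².
At the subsolar point the surface absorbs S(1−A) and emits σT⁴ per unit area — no factor of 4, since only the local patch is in balance.
T = [4.50×10⁵ × 0.76 / 5.67×10⁻⁸]^(1/4) = (6.03×10¹²)^(1/4) = 1570 K.

T_ss ≈ 1570 K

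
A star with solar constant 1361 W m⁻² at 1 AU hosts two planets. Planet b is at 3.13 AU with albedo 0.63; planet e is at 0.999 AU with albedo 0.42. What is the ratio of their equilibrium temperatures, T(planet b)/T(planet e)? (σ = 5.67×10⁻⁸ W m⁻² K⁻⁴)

T₁/T₂ ≈ 0.505

T_eq = [S₀(1−A)/(4σd²)]^(1/4), so T ∝ (1−A)^(1/4) / √d.
T₁ = [1361×0.37/(4×5.67×10⁻⁸×3.13²)]^(1/4) = 122.70 K.
T₂ = [1361×0.58/(4×5.67×10⁻⁸×0.999²)]^(1/4) = 243.01 K.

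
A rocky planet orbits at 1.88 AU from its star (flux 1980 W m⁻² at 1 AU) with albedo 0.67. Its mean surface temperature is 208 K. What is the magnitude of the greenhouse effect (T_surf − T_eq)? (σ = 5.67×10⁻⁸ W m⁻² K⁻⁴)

S = 1980/1.88² = 560.2 W m⁻².
T_eq = [S(1−A)/(4σ)]^(1/4) = [560.2×0.33/(4×5.67×10⁻⁸)]^(1/4) = 169.0 K.
ΔT = T_surf − T_eq = 208 − 169.0.

ΔT ≈ 39.0 K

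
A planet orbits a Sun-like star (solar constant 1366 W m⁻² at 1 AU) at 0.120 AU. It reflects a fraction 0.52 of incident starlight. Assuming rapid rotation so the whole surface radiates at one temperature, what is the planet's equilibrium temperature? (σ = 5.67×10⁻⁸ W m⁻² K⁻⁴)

T_eq ≈ 669 K

Flux at 0.120 AU: S = 1366/0.120² = 9.49×10⁴ W m⁻².
Energy balance: absorbed = emitted ⇒ πR²·S(1−A) = 4πR²·σT_eq⁴, so T_eq⁴ = S(1−A)/(4σ).
T_eq = [9.49×10⁴ × 0.48 / (4 × 5.67×10⁻⁸)]^(1/4) = (2.01×10¹¹)^(1/4) = 669 K.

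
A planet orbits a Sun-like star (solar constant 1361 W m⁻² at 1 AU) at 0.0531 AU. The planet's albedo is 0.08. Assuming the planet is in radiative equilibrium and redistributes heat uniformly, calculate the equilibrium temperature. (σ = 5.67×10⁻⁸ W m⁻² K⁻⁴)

T_eq ≈ 1180 K

Flux at 0.0531 AU: S = 1361/0.0531² = 4.83×10⁵ W m⁻².
Energy balance: absorbed = emitted ⇒ πR²·S(1−A) = 4πR²·σT_eq⁴, so T_eq⁴ = S(1−A)/(4σ).
T_eq = [4.83×10⁵ × 0.92 / (4 × 5.67×10⁻⁸)]^(1/4) = (1.96×10¹²)^(1/4) = 1180 K.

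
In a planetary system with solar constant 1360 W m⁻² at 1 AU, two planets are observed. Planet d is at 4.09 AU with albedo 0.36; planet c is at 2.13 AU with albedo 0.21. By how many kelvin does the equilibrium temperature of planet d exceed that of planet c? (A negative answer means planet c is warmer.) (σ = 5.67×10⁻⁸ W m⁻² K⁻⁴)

ΔT ≈ -56.7 K

T_eq = [S₀(1−A)/(4σd²)]^(1/4), so T ∝ (1−A)^(1/4) / √d.
T₁ = [1360×0.64/(4×5.67×10⁻⁸×4.09²)]^(1/4) = 123.07 K.
T₂ = [1360×0.79/(4×5.67×10⁻⁸×2.13²)]^(1/4) = 179.76 K.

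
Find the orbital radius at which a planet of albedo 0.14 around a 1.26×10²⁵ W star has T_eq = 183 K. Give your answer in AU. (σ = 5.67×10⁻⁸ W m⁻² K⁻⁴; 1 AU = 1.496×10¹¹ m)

d ≈ 0.389 AU

From T_eq⁴ = L(1−A)/(16πσd²): d = √[L(1−A)/(16πσT_eq⁴)].
d = √[1.26×10²⁵ × 0.86 / (16π × 5.67×10⁻⁸ × (183)⁴)] = 5.82×10¹⁰ m = 0.389 AU.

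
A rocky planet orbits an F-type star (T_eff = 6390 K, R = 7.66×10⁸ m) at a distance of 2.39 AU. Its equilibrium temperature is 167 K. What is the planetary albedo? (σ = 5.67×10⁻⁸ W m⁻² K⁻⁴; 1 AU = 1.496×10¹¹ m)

A ≈ 0.59

d = 2.39 AU = 3.58×10¹¹ m.
L = 4πR_⋆²σT_⋆⁴ = 4π(7.66×10⁸)² × 5.67×10⁻⁸ × (6390)⁴ = 6.97×10²⁶ W.
S = L/(4πd²) = 434 W m⁻².
From T_eq⁴ = S(1−A)/(4σ): 1−A = 4σT_eq⁴/S.
1−A = 4 × 5.67×10⁻⁸ × (167)⁴ / 434 = 0.407.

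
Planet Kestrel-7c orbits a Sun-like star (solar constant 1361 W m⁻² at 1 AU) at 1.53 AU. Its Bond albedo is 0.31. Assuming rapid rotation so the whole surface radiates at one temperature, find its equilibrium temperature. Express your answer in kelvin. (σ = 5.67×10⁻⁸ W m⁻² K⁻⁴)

Flux at 1.53 AU: S = 1361/1.53² = 581 W m⁻².
Energy balance: absorbed = emitted ⇒ πR²·S(1−A) = 4πR²·σT_eq⁴, so T_eq⁴ = S(1−A)/(4σ).
T_eq = [581 × 0.69 / (4 × 5.67×10⁻⁸)]^(1/4) = (1.77×10⁹)^(1/4) = 205 K.

T_eq ≈ 205 K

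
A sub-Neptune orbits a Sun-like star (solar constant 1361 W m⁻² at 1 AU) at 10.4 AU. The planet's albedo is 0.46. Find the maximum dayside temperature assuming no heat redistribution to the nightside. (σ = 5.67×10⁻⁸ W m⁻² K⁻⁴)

T_ss ≈ 105 K

Flux at 10.4 AU: S = 1361/10.4² = 12.6 W m⁻².
With no redistribution each surface element balances locally: S(1−A) = σT⁴.
T = [12.6 × 0.54 / 5.67×10⁻⁸]^(1/4) = (1.20×10⁸)^(1/4) = 105 K.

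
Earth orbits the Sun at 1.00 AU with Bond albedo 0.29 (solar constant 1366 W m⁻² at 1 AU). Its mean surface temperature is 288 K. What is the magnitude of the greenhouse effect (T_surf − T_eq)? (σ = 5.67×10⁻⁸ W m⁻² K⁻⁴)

S = 1366/1.00² = 1366 W m⁻².
T_eq = [S(1−A)/(4σ)]^(1/4) = [1366×0.71/(4×5.67×10⁻⁸)]^(1/4) = 255.7 K.
ΔT = T_surf − T_eq = 288 − 255.7.

ΔT ≈ 32.3 K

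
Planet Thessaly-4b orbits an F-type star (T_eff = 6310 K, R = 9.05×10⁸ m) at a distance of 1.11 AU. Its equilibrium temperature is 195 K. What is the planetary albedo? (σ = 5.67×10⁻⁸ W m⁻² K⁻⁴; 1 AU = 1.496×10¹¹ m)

A ≈ 0.88

d = 1.11 AU = 1.66×10¹¹ m.
L = 4πR_⋆²σT_⋆⁴ = 4π(9.05×10⁸)² × 5.67×10⁻⁸ × (6310)⁴ = 9.25×10²⁶ W.
S = L/(4πd²) = 2670 W m⁻².
From T_eq⁴ = S(1−A)/(4σ): 1−A = 4σT_eq⁴/S.
1−A = 4 × 5.67×10⁻⁸ × (195)⁴ / 2670 = 0.123.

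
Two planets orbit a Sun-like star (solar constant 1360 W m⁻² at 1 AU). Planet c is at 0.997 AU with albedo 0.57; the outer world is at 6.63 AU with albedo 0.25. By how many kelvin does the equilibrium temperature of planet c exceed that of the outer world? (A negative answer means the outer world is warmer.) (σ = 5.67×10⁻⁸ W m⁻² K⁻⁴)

ΔT ≈ 125.1 K

T_eq = [S₀(1−A)/(4σd²)]^(1/4), so T ∝ (1−A)^(1/4) / √d.
T₁ = [1360×0.43/(4×5.67×10⁻⁸×0.997²)]^(1/4) = 225.68 K.
T₂ = [1360×0.75/(4×5.67×10⁻⁸×6.63²)]^(1/4) = 100.57 K.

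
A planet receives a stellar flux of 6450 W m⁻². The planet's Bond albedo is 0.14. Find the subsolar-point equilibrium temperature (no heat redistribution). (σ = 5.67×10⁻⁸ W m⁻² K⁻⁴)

T_ss ≈ 559 K

At the subsolar point the surface absorbs S(1−A) and emits σT⁴ per unit area — no factor of 4, since only the local patch is in balance.
T = [6450 × 0.86 / 5.67×10⁻⁸]^(1/4) = (9.78×10¹⁰)^(1/4) = 559 K.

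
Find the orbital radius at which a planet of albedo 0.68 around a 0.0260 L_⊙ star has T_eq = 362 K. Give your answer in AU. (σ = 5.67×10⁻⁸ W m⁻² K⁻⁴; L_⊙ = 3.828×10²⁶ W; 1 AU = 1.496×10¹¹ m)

L = 0.0260 × 3.828×10²⁶ = 9.95×10²⁴ W.
From T_eq⁴ = L(1−A)/(16πσd²): d = √[L(1−A)/(16πσT_eq⁴)].
d = √[9.95×10²⁴ × 0.32 / (16π × 5.67×10⁻⁸ × (362)⁴)] = 8.07×10⁹ m = 0.0539 AU.

d ≈ 0.0539 AU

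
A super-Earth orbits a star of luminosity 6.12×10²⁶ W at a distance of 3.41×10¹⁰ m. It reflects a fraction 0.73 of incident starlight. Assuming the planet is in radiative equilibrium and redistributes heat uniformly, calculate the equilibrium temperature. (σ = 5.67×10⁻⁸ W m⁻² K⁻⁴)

T_eq ≈ 473 K

Flux: S = L/(4πd²) = 6.12×10²⁶/(4π×(3.41×10¹⁰)²) = 4.19×10⁴ W m⁻².
Energy balance: absorbed = emitted ⇒ πR²·S(1−A) = 4πR²·σT_eq⁴, so T_eq⁴ = S(1−A)/(4σ).
T_eq = [4.19×10⁴ × 0.27 / (4 × 5.67×10⁻⁸)]^(1/4) = (4.99×10¹⁰)^(1/4) = 473 K.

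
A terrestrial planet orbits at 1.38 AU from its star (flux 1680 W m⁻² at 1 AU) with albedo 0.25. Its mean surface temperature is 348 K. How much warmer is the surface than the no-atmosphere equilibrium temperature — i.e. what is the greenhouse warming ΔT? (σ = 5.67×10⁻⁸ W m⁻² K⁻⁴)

ΔT ≈ 115.6 K

S = 1680/1.38² = 882.2 W m⁻².
T_eq = [S(1−A)/(4σ)]^(1/4) = [882.2×0.75/(4×5.67×10⁻⁸)]^(1/4) = 232.4 K.
ΔT = T_surf − T_eq = 348 − 232.4.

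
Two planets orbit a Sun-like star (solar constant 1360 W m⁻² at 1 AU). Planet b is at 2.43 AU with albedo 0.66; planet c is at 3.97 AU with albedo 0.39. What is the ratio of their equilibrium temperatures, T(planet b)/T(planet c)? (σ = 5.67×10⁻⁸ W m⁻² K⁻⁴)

T_eq = [S₀(1−A)/(4σd²)]^(1/4), so T ∝ (1−A)^(1/4) / √d.
T₁ = [1360×0.34/(4×5.67×10⁻⁸×2.43²)]^(1/4) = 136.31 K.
T₂ = [1360×0.61/(4×5.67×10⁻⁸×3.97²)]^(1/4) = 123.43 K.

T₁/T₂ ≈ 1.104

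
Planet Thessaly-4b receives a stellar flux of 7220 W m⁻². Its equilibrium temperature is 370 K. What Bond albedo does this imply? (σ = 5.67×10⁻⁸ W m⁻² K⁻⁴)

From T_eq⁴ = S(1−A)/(4σ): 1−A = 4σT_eq⁴/S.
1−A = 4 × 5.67×10⁻⁸ × (370)⁴ / 7220 = 0.589.

A ≈ 0.41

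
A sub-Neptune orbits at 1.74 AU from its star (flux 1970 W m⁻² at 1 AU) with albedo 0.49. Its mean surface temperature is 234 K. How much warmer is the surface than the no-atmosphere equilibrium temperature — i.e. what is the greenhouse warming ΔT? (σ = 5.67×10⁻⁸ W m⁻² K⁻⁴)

S = 1970/1.74² = 650.7 W m⁻².
T_eq = [S(1−A)/(4σ)]^(1/4) = [650.7×0.51/(4×5.67×10⁻⁸)]^(1/4) = 195.6 K.
ΔT = T_surf − T_eq = 234 − 195.6.

ΔT ≈ 38.4 K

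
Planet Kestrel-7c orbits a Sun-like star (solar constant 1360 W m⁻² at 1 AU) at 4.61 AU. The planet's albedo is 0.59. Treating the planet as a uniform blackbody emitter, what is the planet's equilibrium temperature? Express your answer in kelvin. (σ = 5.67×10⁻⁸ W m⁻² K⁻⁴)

T_eq ≈ 104 K

Flux at 4.61 AU: S = 1360/4.61² = 64.0 W m⁻².
Energy balance: absorbed = emitted ⇒ πR²·S(1−A) = 4πR²·σT_eq⁴, so T_eq⁴ = S(1−A)/(4σ).
T_eq = [64.0 × 0.41 / (4 × 5.67×10⁻⁸)]^(1/4) = (1.16×10⁸)^(1/4) = 104 K.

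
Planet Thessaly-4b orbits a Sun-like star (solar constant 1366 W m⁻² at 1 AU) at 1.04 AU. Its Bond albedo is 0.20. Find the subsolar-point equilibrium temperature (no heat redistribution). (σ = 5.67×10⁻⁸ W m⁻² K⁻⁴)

Flux at 1.04 AU: S = 1366/1.04² = 1260 W m⁻².
At the subsolar point the surface absorbs S(1−A) and emits σT⁴ per unit area — no factor of 4, since only the local patch is in balance.
T = [1260 × 0.80 / 5.67×10⁻⁸]^(1/4) = (1.78×10¹⁰)^(1/4) = 365 K.

T_ss ≈ 365 K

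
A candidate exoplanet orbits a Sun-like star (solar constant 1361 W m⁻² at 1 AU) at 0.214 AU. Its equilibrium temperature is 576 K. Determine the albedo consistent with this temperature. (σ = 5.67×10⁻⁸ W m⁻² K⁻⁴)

Flux at 0.214 AU: S = 1361/0.214² = 2.97×10⁴ W m⁻².
From T_eq⁴ = S(1−A)/(4σ): 1−A = 4σT_eq⁴/S.
1−A = 4 × 5.67×10⁻⁸ × (576)⁴ / 2.97×10⁴ = 0.840.

A ≈ 0.16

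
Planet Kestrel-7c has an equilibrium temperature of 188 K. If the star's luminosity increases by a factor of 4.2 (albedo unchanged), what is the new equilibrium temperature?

T_eq ∝ L^(1/4) · d^(−1/2).
T′ = 188 × 4.2^(1/4) = 269 K.

T_eq ≈ 269 K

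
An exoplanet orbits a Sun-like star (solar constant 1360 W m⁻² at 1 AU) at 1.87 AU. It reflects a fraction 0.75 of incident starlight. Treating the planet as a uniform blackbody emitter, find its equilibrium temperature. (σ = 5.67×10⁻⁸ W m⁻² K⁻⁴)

Flux at 1.87 AU: S = 1360/1.87² = 389 W m⁻².
Energy balance: absorbed = emitted ⇒ πR²·S(1−A) = 4πR²·σT_eq⁴, so T_eq⁴ = S(1−A)/(4σ).
T_eq = [389 × 0.25 / (4 × 5.67×10⁻⁸)]^(1/4) = (4.29×10⁸)^(1/4) = 144 K.

T_eq ≈ 144 K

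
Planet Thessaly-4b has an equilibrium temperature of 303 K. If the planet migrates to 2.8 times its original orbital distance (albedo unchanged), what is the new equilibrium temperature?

T_eq ≈ 181 K

T_eq ∝ L^(1/4) · d^(−1/2).
T′ = 303 / 2.8^(1/2) = 181 K.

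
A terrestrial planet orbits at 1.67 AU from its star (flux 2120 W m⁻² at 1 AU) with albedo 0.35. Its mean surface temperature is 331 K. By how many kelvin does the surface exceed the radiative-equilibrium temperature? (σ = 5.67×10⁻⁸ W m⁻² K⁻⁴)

S = 2120/1.67² = 760.2 W m⁻².
T_eq = [S(1−A)/(4σ)]^(1/4) = [760.2×0.65/(4×5.67×10⁻⁸)]^(1/4) = 216.0 K.
ΔT = T_surf − T_eq = 331 − 216.0.

ΔT ≈ 115.0 K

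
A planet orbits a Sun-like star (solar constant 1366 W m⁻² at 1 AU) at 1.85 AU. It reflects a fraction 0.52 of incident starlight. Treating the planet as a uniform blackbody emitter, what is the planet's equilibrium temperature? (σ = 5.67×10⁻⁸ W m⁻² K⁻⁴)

Flux at 1.85 AU: S = 1366/1.85² = 399 W m⁻².
Energy balance: absorbed = emitted ⇒ πR²·S(1−A) = 4πR²·σT_eq⁴, so T_eq⁴ = S(1−A)/(4σ).
T_eq = [399 × 0.48 / (4 × 5.67×10⁻⁸)]^(1/4) = (8.45×10⁸)^(1/4) = 170 K.

T_eq ≈ 170 K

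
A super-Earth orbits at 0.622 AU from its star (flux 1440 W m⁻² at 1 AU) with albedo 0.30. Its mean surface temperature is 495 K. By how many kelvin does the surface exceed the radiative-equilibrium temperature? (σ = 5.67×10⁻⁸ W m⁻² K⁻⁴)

ΔT ≈ 167.6 K

S = 1440/0.622² = 3722 W m⁻².
T_eq = [S(1−A)/(4σ)]^(1/4) = [3722×0.70/(4×5.67×10⁻⁸)]^(1/4) = 327.4 K.
ΔT = T_surf − T_eq = 495 − 327.4.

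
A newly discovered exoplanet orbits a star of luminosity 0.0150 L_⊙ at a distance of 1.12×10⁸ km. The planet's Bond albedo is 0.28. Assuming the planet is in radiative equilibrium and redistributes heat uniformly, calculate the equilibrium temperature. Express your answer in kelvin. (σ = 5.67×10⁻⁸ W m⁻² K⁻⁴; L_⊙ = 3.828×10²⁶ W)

d = 1.12×10⁸ km = 1.12×10¹¹ m.
L = 0.0150 × 3.828×10²⁶ = 5.74×10²⁴ W.
Flux: S = L/(4πd²) = 5.74×10²⁴/(4π×(1.12×10¹¹)²) = 36.4 W m⁻².
Energy balance: absorbed = emitted ⇒ πR²·S(1−A) = 4πR²·σT_eq⁴, so T_eq⁴ = S(1−A)/(4σ).
T_eq = [36.4 × 0.72 / (4 × 5.67×10⁻⁸)]^(1/4) = (1.16×10⁸)^(1/4) = 104 K.

T_eq ≈ 104 K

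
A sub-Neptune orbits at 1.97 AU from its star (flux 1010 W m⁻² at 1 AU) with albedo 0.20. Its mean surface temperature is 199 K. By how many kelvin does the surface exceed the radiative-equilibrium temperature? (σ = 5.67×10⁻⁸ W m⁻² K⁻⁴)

ΔT ≈ 24.9 K

S = 1010/1.97² = 260.2 W m⁻².
T_eq = [S(1−A)/(4σ)]^(1/4) = [260.2×0.80/(4×5.67×10⁻⁸)]^(1/4) = 174.1 K.
ΔT = T_surf − T_eq = 199 − 174.1.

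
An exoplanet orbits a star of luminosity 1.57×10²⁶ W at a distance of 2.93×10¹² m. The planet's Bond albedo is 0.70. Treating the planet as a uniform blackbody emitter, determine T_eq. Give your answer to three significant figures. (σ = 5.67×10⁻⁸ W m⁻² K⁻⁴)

Flux: S = L/(4πd²) = 1.57×10²⁶/(4π×(2.93×10¹²)²) = 1.46 W m⁻².
Energy balance: absorbed = emitted ⇒ πR²·S(1−A) = 4πR²·σT_eq⁴, so T_eq⁴ = S(1−A)/(4σ).
T_eq = [1.46 × 0.30 / (4 × 5.67×10⁻⁸)]^(1/4) = (1.93×10⁶)^(1/4) = 37.2 K.

T_eq ≈ 37.2 K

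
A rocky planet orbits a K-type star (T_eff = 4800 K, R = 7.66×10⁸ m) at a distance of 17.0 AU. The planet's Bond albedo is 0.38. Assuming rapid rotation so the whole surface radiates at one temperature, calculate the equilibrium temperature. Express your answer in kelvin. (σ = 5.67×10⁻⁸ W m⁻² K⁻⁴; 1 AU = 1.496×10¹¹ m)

d = 17.0 AU = 2.54×10¹² m.
L = 4πR_⋆²σT_⋆⁴ = 4π(7.66×10⁸)² × 5.67×10⁻⁸ × (4800)⁴ = 2.22×10²⁶ W.
S = L/(4πd²) = 2.73 W m⁻².
Energy balance: absorbed = emitted ⇒ πR²·S(1−A) = 4πR²·σT_eq⁴, so T_eq⁴ = S(1−A)/(4σ).
T_eq = [2.73 × 0.62 / (4 × 5.67×10⁻⁸)]^(1/4) = (7.46×10⁶)^(1/4) = 52.3 K.

T_eq ≈ 52.3 K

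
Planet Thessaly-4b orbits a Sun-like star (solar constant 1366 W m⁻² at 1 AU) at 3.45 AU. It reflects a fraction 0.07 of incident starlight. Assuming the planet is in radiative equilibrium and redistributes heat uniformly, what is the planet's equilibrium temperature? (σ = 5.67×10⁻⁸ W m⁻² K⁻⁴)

Flux at 3.45 AU: S = 1366/3.45² = 115 W m⁻².
Energy balance: absorbed = emitted ⇒ πR²·S(1−A) = 4πR²·σT_eq⁴, so T_eq⁴ = S(1−A)/(4σ).
T_eq = [115 × 0.93 / (4 × 5.67×10⁻⁸)]^(1/4) = (4.71×10⁸)^(1/4) = 147 K.

T_eq ≈ 147 K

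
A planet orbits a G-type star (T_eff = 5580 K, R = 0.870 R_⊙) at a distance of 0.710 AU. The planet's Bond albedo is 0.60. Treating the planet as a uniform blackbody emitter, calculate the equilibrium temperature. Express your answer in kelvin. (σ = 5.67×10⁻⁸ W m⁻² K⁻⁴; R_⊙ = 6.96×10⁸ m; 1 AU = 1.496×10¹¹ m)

T_eq ≈ 237 K

R_⋆ = 0.870 × 6.96×10⁸ = 6.06×10⁸ m.
d = 0.710 AU = 1.06×10¹¹ m.
L = 4πR_⋆²σT_⋆⁴ = 4π(6.06×10⁸)² × 5.67×10⁻⁸ × (5580)⁴ = 2.53×10²⁶ W.
S = L/(4πd²) = 1790 W m⁻².
Energy balance: absorbed = emitted ⇒ πR²·S(1−A) = 4πR²·σT_eq⁴, so T_eq⁴ = S(1−A)/(4σ).
T_eq = [1790 × 0.40 / (4 × 5.67×10⁻⁸)]^(1/4) = (3.15×10⁹)^(1/4) = 237 K.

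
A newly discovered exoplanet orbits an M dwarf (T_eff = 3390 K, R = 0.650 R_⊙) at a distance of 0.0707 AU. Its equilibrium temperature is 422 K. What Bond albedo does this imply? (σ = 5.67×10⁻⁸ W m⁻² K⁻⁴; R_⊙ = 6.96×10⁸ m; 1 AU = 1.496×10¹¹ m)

A ≈ 0.47

R_⋆ = 0.650 × 6.96×10⁸ = 4.52×10⁸ m.
d = 0.0707 AU = 1.06×10¹⁰ m.
L = 4πR_⋆²σT_⋆⁴ = 4π(4.52×10⁸)² × 5.67×10⁻⁸ × (3390)⁴ = 1.93×10²⁵ W.
S = L/(4πd²) = 1.37×10⁴ W m⁻².
From T_eq⁴ = S(1−A)/(4σ): 1−A = 4σT_eq⁴/S.
1−A = 4 × 5.67×10⁻⁸ × (422)⁴ / 1.37×10⁴ = 0.525.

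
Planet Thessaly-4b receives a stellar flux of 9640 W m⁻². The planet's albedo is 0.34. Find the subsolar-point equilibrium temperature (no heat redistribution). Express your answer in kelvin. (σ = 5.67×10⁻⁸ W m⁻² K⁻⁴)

T_ss ≈ 579 K

At the subsolar point the surface absorbs S(1−A) and emits σT⁴ per unit area — no factor of 4, since only the local patch is in balance.
T = [9640 × 0.66 / 5.67×10⁻⁸]^(1/4) = (1.12×10¹¹)^(1/4) = 579 K.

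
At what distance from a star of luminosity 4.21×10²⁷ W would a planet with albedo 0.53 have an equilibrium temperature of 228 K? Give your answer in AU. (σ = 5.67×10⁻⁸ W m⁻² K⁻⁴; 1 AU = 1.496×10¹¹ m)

From T_eq⁴ = L(1−A)/(16πσd²): d = √[L(1−A)/(16πσT_eq⁴)].
d = √[4.21×10²⁷ × 0.47 / (16π × 5.67×10⁻⁸ × (228)⁴)] = 5.07×10¹¹ m = 3.39 AU.

d ≈ 3.39 AU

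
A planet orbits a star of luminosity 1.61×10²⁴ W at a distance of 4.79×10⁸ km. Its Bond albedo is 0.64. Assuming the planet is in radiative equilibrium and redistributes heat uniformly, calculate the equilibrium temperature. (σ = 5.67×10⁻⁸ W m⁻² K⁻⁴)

d = 4.79×10⁸ km = 4.79×10¹¹ m.
Flux: S = L/(4πd²) = 1.61×10²⁴/(4π×(4.79×10¹¹)²) = 0.558 W m⁻².
Energy balance: absorbed = emitted ⇒ πR²·S(1−A) = 4πR²·σT_eq⁴, so T_eq⁴ = S(1−A)/(4σ).
T_eq = [0.558 × 0.36 / (4 × 5.67×10⁻⁸)]^(1/4) = (8.86×10⁵)^(1/4) = 30.7 K.

T_eq ≈ 30.7 K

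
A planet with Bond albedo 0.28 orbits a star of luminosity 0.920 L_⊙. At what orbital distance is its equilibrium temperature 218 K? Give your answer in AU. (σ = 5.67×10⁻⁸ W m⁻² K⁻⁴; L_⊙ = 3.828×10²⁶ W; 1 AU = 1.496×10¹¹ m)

L = 0.920 × 3.828×10²⁶ = 3.52×10²⁶ W.
From T_eq⁴ = L(1−A)/(16πσd²): d = √[L(1−A)/(16πσT_eq⁴)].
d = √[3.52×10²⁶ × 0.72 / (16π × 5.67×10⁻⁸ × (218)⁴)] = 1.98×10¹¹ m = 1.33 AU.

d ≈ 1.33 AU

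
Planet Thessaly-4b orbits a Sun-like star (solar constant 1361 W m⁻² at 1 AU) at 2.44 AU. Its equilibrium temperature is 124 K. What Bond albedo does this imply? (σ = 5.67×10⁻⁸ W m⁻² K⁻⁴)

A ≈ 0.77

Flux at 2.44 AU: S = 1361/2.44² = 229 W m⁻².
From T_eq⁴ = S(1−A)/(4σ): 1−A = 4σT_eq⁴/S.
1−A = 4 × 5.67×10⁻⁸ × (124)⁴ / 229 = 0.235.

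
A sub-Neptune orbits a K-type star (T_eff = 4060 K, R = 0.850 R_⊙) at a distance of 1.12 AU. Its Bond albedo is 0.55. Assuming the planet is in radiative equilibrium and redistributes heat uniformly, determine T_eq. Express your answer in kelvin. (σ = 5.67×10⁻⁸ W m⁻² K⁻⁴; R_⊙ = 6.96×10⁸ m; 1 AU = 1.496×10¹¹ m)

T_eq ≈ 140 K

R_⋆ = 0.850 × 6.96×10⁸ = 5.92×10⁸ m.
d = 1.12 AU = 1.68×10¹¹ m.
L = 4πR_⋆²σT_⋆⁴ = 4π(5.92×10⁸)² × 5.67×10⁻⁸ × (4060)⁴ = 6.78×10²⁵ W.
S = L/(4πd²) = 192 W m⁻².
Energy balance: absorbed = emitted ⇒ πR²·S(1−A) = 4πR²·σT_eq⁴, so T_eq⁴ = S(1−A)/(4σ).
T_eq = [192 × 0.45 / (4 × 5.67×10⁻⁸)]^(1/4) = (3.81×10⁸)^(1/4) = 140 K.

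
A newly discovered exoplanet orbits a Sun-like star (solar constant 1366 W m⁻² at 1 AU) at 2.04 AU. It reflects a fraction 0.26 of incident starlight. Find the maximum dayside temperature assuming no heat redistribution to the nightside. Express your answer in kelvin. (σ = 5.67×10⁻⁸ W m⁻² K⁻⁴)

T_ss ≈ 256 K

Flux at 2.04 AU: S = 1366/2.04² = 328 W m⁻².
With no redistribution each surface element balances locally: S(1−A) = σT⁴.
T = [328 × 0.74 / 5.67×10⁻⁸]^(1/4) = (4.28×10⁹)^(1/4) = 256 K.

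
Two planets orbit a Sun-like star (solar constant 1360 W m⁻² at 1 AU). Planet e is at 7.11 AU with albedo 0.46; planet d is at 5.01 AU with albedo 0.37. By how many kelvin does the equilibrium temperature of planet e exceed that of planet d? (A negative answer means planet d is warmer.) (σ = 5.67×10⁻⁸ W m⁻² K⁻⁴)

T_eq = [S₀(1−A)/(4σd²)]^(1/4), so T ∝ (1−A)^(1/4) / √d.
T₁ = [1360×0.54/(4×5.67×10⁻⁸×7.11²)]^(1/4) = 89.46 K.
T₂ = [1360×0.63/(4×5.67×10⁻⁸×5.01²)]^(1/4) = 110.76 K.

ΔT ≈ -21.3 K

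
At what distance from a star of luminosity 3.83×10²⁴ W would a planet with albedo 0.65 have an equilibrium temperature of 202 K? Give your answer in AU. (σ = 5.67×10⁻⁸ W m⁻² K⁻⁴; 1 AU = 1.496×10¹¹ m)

d ≈ 0.112 AU

From T_eq⁴ = L(1−A)/(16πσd²): d = √[L(1−A)/(16πσT_eq⁴)].
d = √[3.83×10²⁴ × 0.35 / (16π × 5.67×10⁻⁸ × (202)⁴)] = 1.68×10¹⁰ m = 0.112 AU.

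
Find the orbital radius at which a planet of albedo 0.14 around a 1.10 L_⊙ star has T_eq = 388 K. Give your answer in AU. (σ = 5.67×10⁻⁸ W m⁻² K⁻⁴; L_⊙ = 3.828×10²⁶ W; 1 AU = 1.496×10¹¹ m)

d ≈ 0.501 AU

L = 1.10 × 3.828×10²⁶ = 4.21×10²⁶ W.
From T_eq⁴ = L(1−A)/(16πσd²): d = √[L(1−A)/(16πσT_eq⁴)].
d = √[4.21×10²⁶ × 0.86 / (16π × 5.67×10⁻⁸ × (388)⁴)] = 7.49×10¹⁰ m = 0.501 AU.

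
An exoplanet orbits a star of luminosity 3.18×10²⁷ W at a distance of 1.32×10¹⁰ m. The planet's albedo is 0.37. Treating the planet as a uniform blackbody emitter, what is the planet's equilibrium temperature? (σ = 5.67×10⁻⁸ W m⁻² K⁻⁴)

Flux: S = L/(4πd²) = 3.18×10²⁷/(4π×(1.32×10¹⁰)²) = 1.45×10⁶ W m⁻².
Energy balance: absorbed = emitted ⇒ πR²·S(1−A) = 4πR²·σT_eq⁴, so T_eq⁴ = S(1−A)/(4σ).
T_eq = [1.45×10⁶ × 0.63 / (4 × 5.67×10⁻⁸)]^(1/4) = (4.03×10¹²)^(1/4) = 1420 K.

T_eq ≈ 1420 K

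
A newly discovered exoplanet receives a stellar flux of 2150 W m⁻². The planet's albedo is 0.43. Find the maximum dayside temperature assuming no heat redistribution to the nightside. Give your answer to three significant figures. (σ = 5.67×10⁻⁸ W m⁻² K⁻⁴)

With no redistribution each surface element balances locally: S(1−A) = σT⁴.
T = [2150 × 0.57 / 5.67×10⁻⁸]^(1/4) = (2.16×10¹⁰)^(1/4) = 383 K.

T_ss ≈ 383 K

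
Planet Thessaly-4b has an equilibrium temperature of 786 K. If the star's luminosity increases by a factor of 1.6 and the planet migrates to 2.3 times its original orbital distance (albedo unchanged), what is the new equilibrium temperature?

T_eq ≈ 583 K

T_eq ∝ L^(1/4) · d^(−1/2).
T′ = 786 × 1.6^(1/4) / 2.3^(1/2) = 583 K.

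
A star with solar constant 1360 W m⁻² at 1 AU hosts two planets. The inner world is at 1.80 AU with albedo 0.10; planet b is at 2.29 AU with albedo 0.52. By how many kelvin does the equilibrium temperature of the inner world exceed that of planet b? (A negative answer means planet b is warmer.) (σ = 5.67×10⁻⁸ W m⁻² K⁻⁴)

T_eq = [S₀(1−A)/(4σd²)]^(1/4), so T ∝ (1−A)^(1/4) / √d.
T₁ = [1360×0.90/(4×5.67×10⁻⁸×1.80²)]^(1/4) = 202.02 K.
T₂ = [1360×0.48/(4×5.67×10⁻⁸×2.29²)]^(1/4) = 153.06 K.

ΔT ≈ 49.0 K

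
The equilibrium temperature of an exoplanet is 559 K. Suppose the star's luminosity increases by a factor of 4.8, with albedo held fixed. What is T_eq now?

T_eq ≈ 827 K

T_eq ∝ L^(1/4) · d^(−1/2).
T′ = 559 × 4.8^(1/4) = 827 K.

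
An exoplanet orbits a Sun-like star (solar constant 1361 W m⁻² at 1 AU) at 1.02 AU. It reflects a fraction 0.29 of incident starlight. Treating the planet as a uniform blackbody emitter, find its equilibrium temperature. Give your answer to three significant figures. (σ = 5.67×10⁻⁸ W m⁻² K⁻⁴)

T_eq ≈ 253 K

Flux at 1.02 AU: S = 1361/1.02² = 1310 W m⁻².
Energy balance: absorbed = emitted ⇒ πR²·S(1−A) = 4πR²·σT_eq⁴, so T_eq⁴ = S(1−A)/(4σ).
T_eq = [1310 × 0.71 / (4 × 5.67×10⁻⁸)]^(1/4) = (4.10×10⁹)^(1/4) = 253 K.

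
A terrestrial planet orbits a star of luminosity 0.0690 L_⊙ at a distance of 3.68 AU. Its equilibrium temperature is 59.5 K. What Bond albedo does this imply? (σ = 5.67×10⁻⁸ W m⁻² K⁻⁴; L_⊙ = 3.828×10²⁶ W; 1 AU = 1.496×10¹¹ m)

d = 3.68 AU = 5.51×10¹¹ m.
L = 0.0690 × 3.828×10²⁶ = 2.64×10²⁵ W.
Flux: S = L/(4πd²) = 2.64×10²⁵/(4π×(5.51×10¹¹)²) = 6.94 W m⁻².
From T_eq⁴ = S(1−A)/(4σ): 1−A = 4σT_eq⁴/S.
1−A = 4 × 5.67×10⁻⁸ × (59.5)⁴ / 6.94 = 0.410.

A ≈ 0.59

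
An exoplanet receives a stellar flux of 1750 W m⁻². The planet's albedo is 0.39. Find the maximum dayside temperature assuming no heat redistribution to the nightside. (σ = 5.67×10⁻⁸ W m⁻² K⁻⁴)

T_ss ≈ 370 K

With no redistribution each surface element balances locally: S(1−A) = σT⁴.
T = [1750 × 0.61 / 5.67×10⁻⁸]^(1/4) = (1.88×10¹⁰)^(1/4) = 370 K.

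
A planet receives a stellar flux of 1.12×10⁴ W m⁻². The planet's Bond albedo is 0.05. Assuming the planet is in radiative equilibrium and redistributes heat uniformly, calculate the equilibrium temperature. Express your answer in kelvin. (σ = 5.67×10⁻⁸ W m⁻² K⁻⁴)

T_eq ≈ 465 K

Energy balance: absorbed = emitted ⇒ πR²·S(1−A) = 4πR²·σT_eq⁴, so T_eq⁴ = S(1−A)/(4σ).
T_eq = [1.12×10⁴ × 0.95 / (4 × 5.67×10⁻⁸)]^(1/4) = (4.69×10¹⁰)^(1/4) = 465 K.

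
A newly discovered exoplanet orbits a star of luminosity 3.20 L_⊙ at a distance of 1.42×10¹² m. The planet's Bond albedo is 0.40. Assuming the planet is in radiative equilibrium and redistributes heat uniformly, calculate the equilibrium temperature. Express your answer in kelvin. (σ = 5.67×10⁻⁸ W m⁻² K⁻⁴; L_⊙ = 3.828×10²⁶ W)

L = 3.20 × 3.828×10²⁶ = 1.22×10²⁷ W.
Flux: S = L/(4πd²) = 1.22×10²⁷/(4π×(1.42×10¹²)²) = 48.3 W m⁻².
Energy balance: absorbed = emitted ⇒ πR²·S(1−A) = 4πR²·σT_eq⁴, so T_eq⁴ = S(1−A)/(4σ).
T_eq = [48.3 × 0.60 / (4 × 5.67×10⁻⁸)]^(1/4) = (1.28×10⁸)^(1/4) = 106 K.

T_eq ≈ 106 K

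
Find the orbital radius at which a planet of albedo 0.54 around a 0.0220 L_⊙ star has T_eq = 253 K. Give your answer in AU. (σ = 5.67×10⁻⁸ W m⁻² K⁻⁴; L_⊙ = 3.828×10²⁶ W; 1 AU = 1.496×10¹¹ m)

L = 0.0220 × 3.828×10²⁶ = 8.42×10²⁴ W.
From T_eq⁴ = L(1−A)/(16πσd²): d = √[L(1−A)/(16πσT_eq⁴)].
d = √[8.42×10²⁴ × 0.46 / (16π × 5.67×10⁻⁸ × (253)⁴)] = 1.82×10¹⁰ m = 0.122 AU.

d ≈ 0.122 AU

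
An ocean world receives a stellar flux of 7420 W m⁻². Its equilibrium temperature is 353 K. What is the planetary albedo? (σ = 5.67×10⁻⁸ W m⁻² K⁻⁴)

From T_eq⁴ = S(1−A)/(4σ): 1−A = 4σT_eq⁴/S.
1−A = 4 × 5.67×10⁻⁸ × (353)⁴ / 7420 = 0.475.

A ≈ 0.53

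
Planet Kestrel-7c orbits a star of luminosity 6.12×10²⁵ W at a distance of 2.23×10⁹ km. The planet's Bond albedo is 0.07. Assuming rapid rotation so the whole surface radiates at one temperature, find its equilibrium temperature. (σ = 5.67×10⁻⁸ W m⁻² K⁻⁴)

T_eq ≈ 44.8 K

d = 2.23×10⁹ km = 2.23×10¹² m.
Flux: S = L/(4πd²) = 6.12×10²⁵/(4π×(2.23×10¹²)²) = 0.979 W m⁻².
Energy balance: absorbed = emitted ⇒ πR²·S(1−A) = 4πR²·σT_eq⁴, so T_eq⁴ = S(1−A)/(4σ).
T_eq = [0.979 × 0.93 / (4 × 5.67×10⁻⁸)]^(1/4) = (4.02×10⁶)^(1/4) = 44.8 K.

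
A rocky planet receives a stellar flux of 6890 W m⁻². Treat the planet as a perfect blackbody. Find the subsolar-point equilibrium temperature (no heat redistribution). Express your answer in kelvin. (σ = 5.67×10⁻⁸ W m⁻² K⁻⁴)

T_ss ≈ 590 K

At the subsolar point the surface absorbs S(1−A) and emits σT⁴ per unit area — no factor of 4, since only the local patch is in balance.
T = [6890 × 1.00 / 5.67×10⁻⁸]^(1/4) = (1.22×10¹¹)^(1/4) = 590 K.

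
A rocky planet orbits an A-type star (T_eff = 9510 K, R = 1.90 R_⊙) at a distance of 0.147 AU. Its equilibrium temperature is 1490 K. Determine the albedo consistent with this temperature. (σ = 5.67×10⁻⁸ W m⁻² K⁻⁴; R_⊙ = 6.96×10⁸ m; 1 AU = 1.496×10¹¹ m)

R_⋆ = 1.90 × 6.96×10⁸ = 1.32×10⁹ m.
d = 0.147 AU = 2.20×10¹⁰ m.
L = 4πR_⋆²σT_⋆⁴ = 4π(1.32×10⁹)² × 5.67×10⁻⁸ × (9510)⁴ = 1.02×10²⁸ W.
S = L/(4πd²) = 1.68×10⁶ W m⁻².
From T_eq⁴ = S(1−A)/(4σ): 1−A = 4σT_eq⁴/S.
1−A = 4 × 5.67×10⁻⁸ × (1490)⁴ / 1.68×10⁶ = 0.667.

A ≈ 0.33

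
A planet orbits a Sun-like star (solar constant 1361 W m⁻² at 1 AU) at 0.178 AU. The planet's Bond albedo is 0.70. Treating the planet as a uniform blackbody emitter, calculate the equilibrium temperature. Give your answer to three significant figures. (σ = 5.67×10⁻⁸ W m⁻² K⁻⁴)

Flux at 0.178 AU: S = 1361/0.178² = 4.30×10⁴ W m⁻².
Energy balance: absorbed = emitted ⇒ πR²·S(1−A) = 4πR²·σT_eq⁴, so T_eq⁴ = S(1−A)/(4σ).
T_eq = [4.30×10⁴ × 0.30 / (4 × 5.67×10⁻⁸)]^(1/4) = (5.68×10¹⁰)^(1/4) = 488 K.

T_eq ≈ 488 K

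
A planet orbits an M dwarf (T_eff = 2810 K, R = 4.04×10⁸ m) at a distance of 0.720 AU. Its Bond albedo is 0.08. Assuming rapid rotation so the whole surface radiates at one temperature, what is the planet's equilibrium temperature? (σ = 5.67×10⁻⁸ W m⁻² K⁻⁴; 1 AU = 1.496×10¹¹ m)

T_eq ≈ 119 K

d = 0.720 AU = 1.08×10¹¹ m.
L = 4πR_⋆²σT_⋆⁴ = 4π(4.04×10⁸)² × 5.67×10⁻⁸ × (2810)⁴ = 7.25×10²⁴ W.
S = L/(4πd²) = 49.7 W m⁻².
Energy balance: absorbed = emitted ⇒ πR²·S(1−A) = 4πR²·σT_eq⁴, so T_eq⁴ = S(1−A)/(4σ).
T_eq = [49.7 × 0.92 / (4 × 5.67×10⁻⁸)]^(1/4) = (2.02×10⁸)^(1/4) = 119 K.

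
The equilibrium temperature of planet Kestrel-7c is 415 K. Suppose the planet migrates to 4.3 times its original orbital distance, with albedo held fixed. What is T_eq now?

T_eq ≈ 200 K

T_eq ∝ L^(1/4) · d^(−1/2).
T′ = 415 / 4.3^(1/2) = 200 K.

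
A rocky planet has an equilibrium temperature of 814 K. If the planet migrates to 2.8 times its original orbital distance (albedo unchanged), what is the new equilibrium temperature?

T_eq ∝ L^(1/4) · d^(−1/2).
T′ = 814 / 2.8^(1/2) = 486 K.

T_eq ≈ 486 K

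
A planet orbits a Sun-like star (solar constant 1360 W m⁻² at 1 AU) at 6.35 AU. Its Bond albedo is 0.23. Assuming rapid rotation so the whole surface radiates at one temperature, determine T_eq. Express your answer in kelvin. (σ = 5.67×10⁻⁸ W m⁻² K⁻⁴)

Flux at 6.35 AU: S = 1360/6.35² = 33.7 W m⁻².
Energy balance: absorbed = emitted ⇒ πR²·S(1−A) = 4πR²·σT_eq⁴, so T_eq⁴ = S(1−A)/(4σ).
T_eq = [33.7 × 0.77 / (4 × 5.67×10⁻⁸)]^(1/4) = (1.15×10⁸)^(1/4) = 103 K.

T_eq ≈ 103 K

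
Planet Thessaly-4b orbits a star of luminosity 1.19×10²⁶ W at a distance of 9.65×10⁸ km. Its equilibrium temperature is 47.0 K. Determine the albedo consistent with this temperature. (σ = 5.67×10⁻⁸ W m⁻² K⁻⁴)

A ≈ 0.89

d = 9.65×10⁸ km = 9.65×10¹¹ m.
Flux: S = L/(4πd²) = 1.19×10²⁶/(4π×(9.65×10¹¹)²) = 10.2 W m⁻².
From T_eq⁴ = S(1−A)/(4σ): 1−A = 4σT_eq⁴/S.
1−A = 4 × 5.67×10⁻⁸ × (47.0)⁴ / 10.2 = 0.109.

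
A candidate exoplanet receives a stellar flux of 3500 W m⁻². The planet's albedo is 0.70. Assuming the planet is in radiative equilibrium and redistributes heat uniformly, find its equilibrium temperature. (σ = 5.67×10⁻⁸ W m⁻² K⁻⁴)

T_eq ≈ 261 K

Energy balance: absorbed = emitted ⇒ πR²·S(1−A) = 4πR²·σT_eq⁴, so T_eq⁴ = S(1−A)/(4σ).
T_eq = [3500 × 0.30 / (4 × 5.67×10⁻⁸)]^(1/4) = (4.63×10⁹)^(1/4) = 261 K.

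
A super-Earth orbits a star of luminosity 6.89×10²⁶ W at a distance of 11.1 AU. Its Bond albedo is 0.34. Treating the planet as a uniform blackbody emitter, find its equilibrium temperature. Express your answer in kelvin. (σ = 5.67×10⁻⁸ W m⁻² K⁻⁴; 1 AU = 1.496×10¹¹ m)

d = 11.1 AU = 1.66×10¹² m.
Flux: S = L/(4πd²) = 6.89×10²⁶/(4π×(1.66×10¹²)²) = 19.9 W m⁻².
Energy balance: absorbed = emitted ⇒ πR²·S(1−A) = 4πR²·σT_eq⁴, so T_eq⁴ = S(1−A)/(4σ).
T_eq = [19.9 × 0.66 / (4 × 5.67×10⁻⁸)]^(1/4) = (5.79×10⁷)^(1/4) = 87.2 K.

T_eq ≈ 87.2 K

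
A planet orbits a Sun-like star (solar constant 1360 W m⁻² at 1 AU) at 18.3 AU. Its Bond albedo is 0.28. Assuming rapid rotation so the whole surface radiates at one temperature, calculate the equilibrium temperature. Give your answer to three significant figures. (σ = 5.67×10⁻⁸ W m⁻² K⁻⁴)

T_eq ≈ 59.9 K

Flux at 18.3 AU: S = 1360/18.3² = 4.06 W m⁻².
Energy balance: absorbed = emitted ⇒ πR²·S(1−A) = 4πR²·σT_eq⁴, so T_eq⁴ = S(1−A)/(4σ).
T_eq = [4.06 × 0.72 / (4 × 5.67×10⁻⁸)]^(1/4) = (1.29×10⁷)^(1/4) = 59.9 K.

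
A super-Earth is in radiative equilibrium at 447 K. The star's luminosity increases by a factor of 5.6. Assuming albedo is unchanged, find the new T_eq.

T_eq ∝ L^(1/4) · d^(−1/2).
T′ = 447 × 5.6^(1/4) = 688 K.

T_eq ≈ 688 K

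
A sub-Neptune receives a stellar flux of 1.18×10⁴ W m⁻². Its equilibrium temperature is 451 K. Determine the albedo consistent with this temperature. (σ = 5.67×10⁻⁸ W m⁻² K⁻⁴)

A ≈ 0.20

From T_eq⁴ = S(1−A)/(4σ): 1−A = 4σT_eq⁴/S.
1−A = 4 × 5.67×10⁻⁸ × (451)⁴ / 1.18×10⁴ = 0.795.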